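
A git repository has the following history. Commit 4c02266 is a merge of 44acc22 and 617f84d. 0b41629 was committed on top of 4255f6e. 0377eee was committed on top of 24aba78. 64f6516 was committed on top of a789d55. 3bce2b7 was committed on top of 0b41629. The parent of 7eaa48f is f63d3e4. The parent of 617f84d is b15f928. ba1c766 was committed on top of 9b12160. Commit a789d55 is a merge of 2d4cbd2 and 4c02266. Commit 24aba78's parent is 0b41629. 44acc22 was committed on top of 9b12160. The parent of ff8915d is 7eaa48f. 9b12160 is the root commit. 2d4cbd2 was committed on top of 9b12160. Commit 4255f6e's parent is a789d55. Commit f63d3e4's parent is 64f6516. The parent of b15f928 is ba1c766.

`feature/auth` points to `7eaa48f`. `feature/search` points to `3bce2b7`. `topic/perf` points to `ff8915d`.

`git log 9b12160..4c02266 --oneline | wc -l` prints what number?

Reachable from 4c02266: {44acc22, 4c02266, 617f84d, 9b12160, b15f928, ba1c766}.
Reachable from 9b12160: {9b12160}.
In 4c02266's history but not 9b12160's: {44acc22, 4c02266, 617f84d, b15f928, ba1c766} — 5 commits.

5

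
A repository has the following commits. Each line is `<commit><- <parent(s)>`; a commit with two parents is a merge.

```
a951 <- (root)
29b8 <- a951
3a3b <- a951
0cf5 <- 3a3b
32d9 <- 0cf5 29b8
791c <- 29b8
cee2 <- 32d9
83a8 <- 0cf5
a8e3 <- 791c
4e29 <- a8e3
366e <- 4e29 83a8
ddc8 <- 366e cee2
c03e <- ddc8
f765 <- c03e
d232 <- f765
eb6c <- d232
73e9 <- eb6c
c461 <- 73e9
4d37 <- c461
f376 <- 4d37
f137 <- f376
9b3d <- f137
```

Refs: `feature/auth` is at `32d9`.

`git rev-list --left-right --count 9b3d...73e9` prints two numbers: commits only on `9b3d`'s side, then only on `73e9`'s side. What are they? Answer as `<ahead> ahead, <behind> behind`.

Reachable from 9b3d: {0cf5, 29b8, 32d9, 366e, 3a3b, 4d37, 4e29, 73e9, 791c, 83a8, 9b3d, a8e3, a951, c03e, c461, cee2, d232, ddc8, eb6c, f137, f376, f765}.
Reachable from 73e9: {0cf5, 29b8, 32d9, 366e, 3a3b, 4e29, 73e9, 791c, 83a8, a8e3, a951, c03e, cee2, d232, ddc8, eb6c, f765}.
Only in 9b3d's history (ahead): {4d37, 9b3d, c461, f137, f376} — 5.
Only in 73e9's history (behind): {} — 0.

5 ahead, 0 behind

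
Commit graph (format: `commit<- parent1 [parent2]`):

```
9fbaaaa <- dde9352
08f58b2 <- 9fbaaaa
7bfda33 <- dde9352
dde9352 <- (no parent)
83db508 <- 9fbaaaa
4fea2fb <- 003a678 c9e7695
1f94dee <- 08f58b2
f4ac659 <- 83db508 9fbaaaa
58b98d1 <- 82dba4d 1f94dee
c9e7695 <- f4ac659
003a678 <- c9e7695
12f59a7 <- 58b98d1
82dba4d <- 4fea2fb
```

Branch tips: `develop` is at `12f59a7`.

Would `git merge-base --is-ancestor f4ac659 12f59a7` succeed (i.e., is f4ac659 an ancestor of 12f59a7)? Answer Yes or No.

Yes

Ancestors of 12f59a7 (commits reachable by following parents): {003a678, 08f58b2, 12f59a7, 1f94dee, 4fea2fb, 58b98d1, 82dba4d, 83db508, 9fbaaaa, c9e7695, dde9352, f4ac659}.
f4ac659 is in that set, so it is an ancestor of 12f59a7.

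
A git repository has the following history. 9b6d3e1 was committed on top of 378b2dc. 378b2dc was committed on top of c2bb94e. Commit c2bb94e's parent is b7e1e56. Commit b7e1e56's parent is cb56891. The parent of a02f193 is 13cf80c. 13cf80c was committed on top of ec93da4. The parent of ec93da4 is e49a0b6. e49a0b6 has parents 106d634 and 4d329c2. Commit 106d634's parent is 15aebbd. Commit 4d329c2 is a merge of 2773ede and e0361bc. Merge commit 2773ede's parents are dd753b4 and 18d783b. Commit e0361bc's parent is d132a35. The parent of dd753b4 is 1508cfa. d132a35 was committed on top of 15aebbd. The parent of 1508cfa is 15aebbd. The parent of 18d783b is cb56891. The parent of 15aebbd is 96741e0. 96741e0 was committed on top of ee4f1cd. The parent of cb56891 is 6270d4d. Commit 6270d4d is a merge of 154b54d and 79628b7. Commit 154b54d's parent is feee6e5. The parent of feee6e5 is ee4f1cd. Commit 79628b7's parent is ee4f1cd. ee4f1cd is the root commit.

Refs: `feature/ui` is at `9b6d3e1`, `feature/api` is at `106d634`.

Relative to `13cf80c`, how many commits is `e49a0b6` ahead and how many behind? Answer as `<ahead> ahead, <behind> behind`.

0 ahead, 2 behind

Reachable from e49a0b6: {106d634, 1508cfa, 154b54d, 15aebbd, 18d783b, 2773ede, 4d329c2, 6270d4d, 79628b7, 96741e0, cb56891, d132a35, dd753b4, e0361bc, e49a0b6, ee4f1cd, feee6e5}.
Reachable from 13cf80c: {106d634, 13cf80c, 1508cfa, 154b54d, 15aebbd, 18d783b, 2773ede, 4d329c2, 6270d4d, 79628b7, 96741e0, cb56891, d132a35, dd753b4, e0361bc, e49a0b6, ec93da4, ee4f1cd, feee6e5}.
Only in e49a0b6's history (ahead): {} — 0.
Only in 13cf80c's history (behind): {13cf80c, ec93da4} — 2.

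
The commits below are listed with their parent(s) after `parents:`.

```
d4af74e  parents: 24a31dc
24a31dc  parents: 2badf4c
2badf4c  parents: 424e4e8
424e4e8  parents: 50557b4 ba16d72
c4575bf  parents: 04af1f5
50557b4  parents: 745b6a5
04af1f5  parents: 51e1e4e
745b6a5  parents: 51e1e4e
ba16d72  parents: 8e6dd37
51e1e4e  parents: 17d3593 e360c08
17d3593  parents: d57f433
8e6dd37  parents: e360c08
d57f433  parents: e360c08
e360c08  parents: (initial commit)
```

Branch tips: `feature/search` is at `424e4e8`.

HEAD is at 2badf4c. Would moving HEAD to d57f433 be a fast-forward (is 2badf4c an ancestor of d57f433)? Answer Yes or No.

No

A fast-forward from 2badf4c to d57f433 is possible iff 2badf4c is an ancestor of d57f433.
Ancestors of d57f433: {d57f433, e360c08}.
2badf4c is not among them, so fast-forward is not possible.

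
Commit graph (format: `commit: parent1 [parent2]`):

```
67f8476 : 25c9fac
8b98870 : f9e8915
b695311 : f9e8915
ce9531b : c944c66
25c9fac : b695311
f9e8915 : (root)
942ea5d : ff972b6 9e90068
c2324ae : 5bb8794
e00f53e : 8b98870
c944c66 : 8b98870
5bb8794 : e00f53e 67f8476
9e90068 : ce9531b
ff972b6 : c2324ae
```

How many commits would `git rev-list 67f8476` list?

Walking parent pointers from 67f8476: reachable set = {25c9fac, 67f8476, b695311, f9e8915}.
That is 4 commits.

4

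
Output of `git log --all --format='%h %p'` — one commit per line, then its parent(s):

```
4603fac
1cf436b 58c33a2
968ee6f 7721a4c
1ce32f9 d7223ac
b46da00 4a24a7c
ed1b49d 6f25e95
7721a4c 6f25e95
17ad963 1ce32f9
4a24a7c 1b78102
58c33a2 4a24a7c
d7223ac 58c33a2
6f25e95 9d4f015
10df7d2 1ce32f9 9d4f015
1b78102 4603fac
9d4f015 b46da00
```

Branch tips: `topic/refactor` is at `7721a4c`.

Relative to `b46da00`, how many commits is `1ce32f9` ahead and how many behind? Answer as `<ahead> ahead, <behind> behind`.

Reachable from 1ce32f9: {1b78102, 1ce32f9, 4603fac, 4a24a7c, 58c33a2, d7223ac}.
Reachable from b46da00: {1b78102, 4603fac, 4a24a7c, b46da00}.
Only in 1ce32f9's history (ahead): {1ce32f9, 58c33a2, d7223ac} — 3.
Only in b46da00's history (behind): {b46da00} — 1.

3 ahead, 1 behind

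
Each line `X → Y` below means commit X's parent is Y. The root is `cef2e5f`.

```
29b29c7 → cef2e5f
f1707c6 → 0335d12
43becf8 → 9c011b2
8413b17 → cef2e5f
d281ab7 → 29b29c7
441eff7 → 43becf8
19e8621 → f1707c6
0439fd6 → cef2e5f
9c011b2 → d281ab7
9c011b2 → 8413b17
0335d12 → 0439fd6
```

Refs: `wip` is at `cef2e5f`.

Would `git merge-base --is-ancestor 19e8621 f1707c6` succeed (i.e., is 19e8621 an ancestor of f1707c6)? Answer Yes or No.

No

Ancestors of f1707c6: {0335d12, 0439fd6, cef2e5f, f1707c6}.
19e8621 is not in that set, so it is not an ancestor of f1707c6.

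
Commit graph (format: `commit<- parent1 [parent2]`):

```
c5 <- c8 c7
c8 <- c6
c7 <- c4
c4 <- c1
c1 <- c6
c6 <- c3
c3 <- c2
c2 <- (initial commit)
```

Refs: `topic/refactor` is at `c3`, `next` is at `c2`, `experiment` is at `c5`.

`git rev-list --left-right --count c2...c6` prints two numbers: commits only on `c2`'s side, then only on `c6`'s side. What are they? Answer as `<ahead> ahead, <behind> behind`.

Reachable from c2: {c2}.
Reachable from c6: {c2, c3, c6}.
Only in c2's history (ahead): {} — 0.
Only in c6's history (behind): {c3, c6} — 2.

0 ahead, 2 behind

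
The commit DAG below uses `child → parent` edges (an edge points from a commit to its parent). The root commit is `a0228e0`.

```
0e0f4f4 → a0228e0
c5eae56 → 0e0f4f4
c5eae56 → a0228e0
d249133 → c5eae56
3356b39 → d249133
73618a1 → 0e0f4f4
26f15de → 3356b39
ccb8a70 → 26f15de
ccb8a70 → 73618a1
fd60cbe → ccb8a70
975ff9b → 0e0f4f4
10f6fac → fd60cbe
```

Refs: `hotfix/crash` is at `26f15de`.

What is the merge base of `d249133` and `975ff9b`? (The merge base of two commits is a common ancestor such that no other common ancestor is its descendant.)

Ancestors of d249133: {0e0f4f4, a0228e0, c5eae56, d249133}.
Ancestors of 975ff9b: {0e0f4f4, 975ff9b, a0228e0}.
Common ancestors: {0e0f4f4, a0228e0}.
Among these, 0e0f4f4 is not an ancestor of any other common ancestor — it is the merge base.

0e0f4f4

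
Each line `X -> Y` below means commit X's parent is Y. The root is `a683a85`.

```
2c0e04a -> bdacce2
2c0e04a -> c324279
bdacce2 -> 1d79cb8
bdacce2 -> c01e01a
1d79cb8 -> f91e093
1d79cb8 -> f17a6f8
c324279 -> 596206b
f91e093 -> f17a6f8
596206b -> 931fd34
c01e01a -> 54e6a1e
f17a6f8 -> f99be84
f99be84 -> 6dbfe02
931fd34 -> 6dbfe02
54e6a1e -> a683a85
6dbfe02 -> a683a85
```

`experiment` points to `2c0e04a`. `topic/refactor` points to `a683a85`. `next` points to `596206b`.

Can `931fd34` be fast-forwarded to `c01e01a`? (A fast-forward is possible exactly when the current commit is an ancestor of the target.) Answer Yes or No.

A fast-forward from 931fd34 to c01e01a is possible iff 931fd34 is an ancestor of c01e01a.
Ancestors of c01e01a: {54e6a1e, a683a85, c01e01a}.
931fd34 is not among them, so fast-forward is not possible.

No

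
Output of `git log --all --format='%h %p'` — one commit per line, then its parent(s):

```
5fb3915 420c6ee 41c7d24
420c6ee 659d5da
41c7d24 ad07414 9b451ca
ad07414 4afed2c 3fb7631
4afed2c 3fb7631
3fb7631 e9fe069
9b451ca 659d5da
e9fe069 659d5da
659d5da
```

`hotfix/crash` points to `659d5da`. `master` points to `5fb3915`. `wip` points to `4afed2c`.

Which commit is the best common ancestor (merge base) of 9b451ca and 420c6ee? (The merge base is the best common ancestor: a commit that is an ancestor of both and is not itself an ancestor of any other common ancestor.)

659d5da

Ancestors of 9b451ca: {659d5da, 9b451ca}.
Ancestors of 420c6ee: {420c6ee, 659d5da}.
Common ancestors: {659d5da}.
The only common ancestor is 659d5da, so it is the merge base.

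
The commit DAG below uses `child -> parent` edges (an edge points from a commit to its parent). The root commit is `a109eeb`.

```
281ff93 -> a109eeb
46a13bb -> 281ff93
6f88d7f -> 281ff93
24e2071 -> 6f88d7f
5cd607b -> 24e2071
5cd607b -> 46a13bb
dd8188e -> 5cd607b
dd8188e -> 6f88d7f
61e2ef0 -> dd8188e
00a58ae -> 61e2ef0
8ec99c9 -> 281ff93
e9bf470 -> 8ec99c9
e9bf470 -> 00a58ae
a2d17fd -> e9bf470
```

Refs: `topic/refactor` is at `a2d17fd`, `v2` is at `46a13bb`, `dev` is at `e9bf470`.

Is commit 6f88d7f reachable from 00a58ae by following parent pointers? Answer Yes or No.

Yes

Ancestors of 00a58ae (commits reachable by following parents): {00a58ae, 24e2071, 281ff93, 46a13bb, 5cd607b, 61e2ef0, 6f88d7f, a109eeb, dd8188e}.
6f88d7f is in that set, so it is an ancestor of 00a58ae.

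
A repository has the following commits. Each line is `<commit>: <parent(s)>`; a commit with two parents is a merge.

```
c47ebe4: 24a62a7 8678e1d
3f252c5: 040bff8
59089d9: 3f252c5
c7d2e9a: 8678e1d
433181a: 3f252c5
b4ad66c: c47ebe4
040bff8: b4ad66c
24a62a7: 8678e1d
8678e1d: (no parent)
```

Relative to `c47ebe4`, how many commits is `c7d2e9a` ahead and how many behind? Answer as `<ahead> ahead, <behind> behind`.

Reachable from c7d2e9a: {8678e1d, c7d2e9a}.
Reachable from c47ebe4: {24a62a7, 8678e1d, c47ebe4}.
Only in c7d2e9a's history (ahead): {c7d2e9a} — 1.
Only in c47ebe4's history (behind): {24a62a7, c47ebe4} — 2.

1 ahead, 2 behind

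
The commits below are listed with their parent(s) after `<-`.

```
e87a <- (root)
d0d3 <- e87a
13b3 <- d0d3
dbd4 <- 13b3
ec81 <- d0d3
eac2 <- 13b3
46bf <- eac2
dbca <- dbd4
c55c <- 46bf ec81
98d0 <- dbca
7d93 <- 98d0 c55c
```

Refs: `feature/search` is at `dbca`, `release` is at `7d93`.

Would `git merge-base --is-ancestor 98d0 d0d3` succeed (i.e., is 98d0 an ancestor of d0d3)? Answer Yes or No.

No

Ancestors of d0d3: {d0d3, e87a}.
98d0 is not in that set, so it is not an ancestor of d0d3.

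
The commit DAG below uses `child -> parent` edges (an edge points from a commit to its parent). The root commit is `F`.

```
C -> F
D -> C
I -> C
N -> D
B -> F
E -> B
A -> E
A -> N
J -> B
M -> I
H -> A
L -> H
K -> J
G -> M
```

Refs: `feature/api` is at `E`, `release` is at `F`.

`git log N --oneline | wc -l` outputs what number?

Walking parent pointers from N: reachable set = {C, D, F, N}.
That is 4 commits.

4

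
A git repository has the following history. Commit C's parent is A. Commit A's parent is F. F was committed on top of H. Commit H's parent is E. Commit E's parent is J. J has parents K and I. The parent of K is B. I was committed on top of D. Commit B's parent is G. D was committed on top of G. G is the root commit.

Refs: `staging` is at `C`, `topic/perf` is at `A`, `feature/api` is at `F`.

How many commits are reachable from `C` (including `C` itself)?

Walking parent pointers from C: reachable set = {A, B, C, D, E, F, G, H, I, J, K}.
That is 11 commits.

11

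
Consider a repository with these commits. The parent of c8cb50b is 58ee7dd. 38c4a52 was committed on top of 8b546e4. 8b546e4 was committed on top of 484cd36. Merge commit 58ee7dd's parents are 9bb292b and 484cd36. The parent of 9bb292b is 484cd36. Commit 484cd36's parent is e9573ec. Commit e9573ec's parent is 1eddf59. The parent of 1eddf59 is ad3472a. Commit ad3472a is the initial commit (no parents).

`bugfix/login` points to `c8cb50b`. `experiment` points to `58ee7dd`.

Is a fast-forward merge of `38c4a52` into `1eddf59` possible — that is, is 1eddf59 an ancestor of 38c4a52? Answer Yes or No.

Yes

A fast-forward from 1eddf59 to 38c4a52 is possible iff 1eddf59 is an ancestor of 38c4a52.
Ancestors of 38c4a52: {1eddf59, 38c4a52, 484cd36, 8b546e4, ad3472a, e9573ec}.
1eddf59 is among them, so fast-forward is possible.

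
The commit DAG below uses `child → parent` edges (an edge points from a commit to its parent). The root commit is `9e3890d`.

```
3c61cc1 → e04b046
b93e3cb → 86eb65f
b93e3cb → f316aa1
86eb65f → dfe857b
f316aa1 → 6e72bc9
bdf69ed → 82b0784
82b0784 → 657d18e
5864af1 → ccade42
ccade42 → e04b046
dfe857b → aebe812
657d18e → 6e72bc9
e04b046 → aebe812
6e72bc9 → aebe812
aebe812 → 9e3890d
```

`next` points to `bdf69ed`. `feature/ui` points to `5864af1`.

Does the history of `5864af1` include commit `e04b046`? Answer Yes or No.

Ancestors of 5864af1 (commits reachable by following parents): {5864af1, 9e3890d, aebe812, ccade42, e04b046}.
e04b046 is in that set, so it is an ancestor of 5864af1.

Yes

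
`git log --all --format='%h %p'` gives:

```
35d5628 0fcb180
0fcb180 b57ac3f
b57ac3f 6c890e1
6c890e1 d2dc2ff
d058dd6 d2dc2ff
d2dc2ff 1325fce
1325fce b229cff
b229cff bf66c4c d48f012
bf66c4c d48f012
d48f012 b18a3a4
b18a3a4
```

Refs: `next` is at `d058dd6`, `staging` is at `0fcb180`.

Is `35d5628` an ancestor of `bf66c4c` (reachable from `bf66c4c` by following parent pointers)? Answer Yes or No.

No

Ancestors of bf66c4c: {b18a3a4, bf66c4c, d48f012}.
35d5628 is not in that set, so it is not an ancestor of bf66c4c.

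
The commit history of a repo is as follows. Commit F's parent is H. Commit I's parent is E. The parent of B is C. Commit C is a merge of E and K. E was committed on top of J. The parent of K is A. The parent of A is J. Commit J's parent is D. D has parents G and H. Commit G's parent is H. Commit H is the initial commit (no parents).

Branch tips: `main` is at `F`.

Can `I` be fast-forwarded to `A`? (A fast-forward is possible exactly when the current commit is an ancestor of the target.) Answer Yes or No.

A fast-forward from I to A is possible iff I is an ancestor of A.
Ancestors of A: {A, D, G, H, J}.
I is not among them, so fast-forward is not possible.

No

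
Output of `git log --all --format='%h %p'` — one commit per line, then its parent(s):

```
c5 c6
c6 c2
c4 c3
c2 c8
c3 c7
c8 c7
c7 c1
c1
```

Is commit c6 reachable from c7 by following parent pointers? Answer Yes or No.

Ancestors of c7: {c1, c7}.
c6 is not in that set, so it is not an ancestor of c7.

No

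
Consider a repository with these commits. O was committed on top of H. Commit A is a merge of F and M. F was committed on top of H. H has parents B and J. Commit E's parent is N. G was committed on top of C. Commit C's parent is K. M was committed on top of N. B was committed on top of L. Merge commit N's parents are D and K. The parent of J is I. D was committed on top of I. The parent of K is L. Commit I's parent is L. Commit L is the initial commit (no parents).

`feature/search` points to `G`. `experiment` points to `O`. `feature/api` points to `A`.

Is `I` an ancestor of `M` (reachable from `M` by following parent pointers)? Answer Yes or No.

Yes

Ancestors of M (commits reachable by following parents): {D, I, K, L, M, N}.
I is in that set, so it is an ancestor of M.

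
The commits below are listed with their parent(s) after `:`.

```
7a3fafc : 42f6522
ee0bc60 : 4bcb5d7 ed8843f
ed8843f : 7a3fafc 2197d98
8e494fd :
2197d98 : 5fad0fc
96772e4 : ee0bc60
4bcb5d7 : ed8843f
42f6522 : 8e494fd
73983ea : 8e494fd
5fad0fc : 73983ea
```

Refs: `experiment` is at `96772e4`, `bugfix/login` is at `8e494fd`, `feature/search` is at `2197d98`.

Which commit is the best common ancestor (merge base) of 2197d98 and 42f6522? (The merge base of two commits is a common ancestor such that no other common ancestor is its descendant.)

Ancestors of 2197d98: {2197d98, 5fad0fc, 73983ea, 8e494fd}.
Ancestors of 42f6522: {42f6522, 8e494fd}.
Common ancestors: {8e494fd}.
The only common ancestor is 8e494fd, so it is the merge base.

8e494fd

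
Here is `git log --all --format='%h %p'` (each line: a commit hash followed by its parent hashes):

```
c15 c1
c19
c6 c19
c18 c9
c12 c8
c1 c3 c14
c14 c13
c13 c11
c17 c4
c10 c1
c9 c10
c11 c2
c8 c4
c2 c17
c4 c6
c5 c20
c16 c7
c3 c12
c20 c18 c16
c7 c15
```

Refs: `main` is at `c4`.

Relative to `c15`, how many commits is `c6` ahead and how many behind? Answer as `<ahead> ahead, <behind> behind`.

Reachable from c6: {c19, c6}.
Reachable from c15: {c1, c11, c12, c13, c14, c15, c17, c19, c2, c3, c4, c6, c8}.
Only in c6's history (ahead): {} — 0.
Only in c15's history (behind): {c1, c11, c12, c13, c14, c15, c17, c2, c3, c4, c8} — 11.

0 ahead, 11 behind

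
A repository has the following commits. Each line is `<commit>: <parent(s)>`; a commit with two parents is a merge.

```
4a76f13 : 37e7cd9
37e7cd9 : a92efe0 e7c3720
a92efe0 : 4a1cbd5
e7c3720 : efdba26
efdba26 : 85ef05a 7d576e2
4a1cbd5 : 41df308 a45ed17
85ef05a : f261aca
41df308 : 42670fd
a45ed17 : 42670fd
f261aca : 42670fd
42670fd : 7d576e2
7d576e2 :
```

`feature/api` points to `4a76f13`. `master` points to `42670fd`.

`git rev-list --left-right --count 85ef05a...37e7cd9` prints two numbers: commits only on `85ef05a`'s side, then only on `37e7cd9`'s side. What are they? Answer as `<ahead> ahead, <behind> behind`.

Reachable from 85ef05a: {42670fd, 7d576e2, 85ef05a, f261aca}.
Reachable from 37e7cd9: {37e7cd9, 41df308, 42670fd, 4a1cbd5, 7d576e2, 85ef05a, a45ed17, a92efe0, e7c3720, efdba26, f261aca}.
Only in 85ef05a's history (ahead): {} — 0.
Only in 37e7cd9's history (behind): {37e7cd9, 41df308, 4a1cbd5, a45ed17, a92efe0, e7c3720, efdba26} — 7.

0 ahead, 7 behind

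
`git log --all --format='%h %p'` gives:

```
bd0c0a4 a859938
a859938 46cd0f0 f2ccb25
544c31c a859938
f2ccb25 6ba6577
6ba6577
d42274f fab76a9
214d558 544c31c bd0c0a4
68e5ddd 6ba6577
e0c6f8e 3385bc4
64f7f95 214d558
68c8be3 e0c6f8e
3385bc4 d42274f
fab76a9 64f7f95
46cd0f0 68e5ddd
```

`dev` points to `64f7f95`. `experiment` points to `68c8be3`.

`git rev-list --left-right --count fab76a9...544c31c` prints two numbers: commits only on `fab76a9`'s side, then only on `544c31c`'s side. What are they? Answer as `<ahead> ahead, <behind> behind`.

4 ahead, 0 behind

Reachable from fab76a9: {214d558, 46cd0f0, 544c31c, 64f7f95, 68e5ddd, 6ba6577, a859938, bd0c0a4, f2ccb25, fab76a9}.
Reachable from 544c31c: {46cd0f0, 544c31c, 68e5ddd, 6ba6577, a859938, f2ccb25}.
Only in fab76a9's history (ahead): {214d558, 64f7f95, bd0c0a4, fab76a9} — 4.
Only in 544c31c's history (behind): {} — 0.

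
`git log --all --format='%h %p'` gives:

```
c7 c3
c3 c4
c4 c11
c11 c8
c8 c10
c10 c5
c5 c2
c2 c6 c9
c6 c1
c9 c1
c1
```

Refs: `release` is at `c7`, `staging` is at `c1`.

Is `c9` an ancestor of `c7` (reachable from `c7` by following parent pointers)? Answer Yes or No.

Yes

Ancestors of c7 (commits reachable by following parents): {c1, c10, c11, c2, c3, c4, c5, c6, c7, c8, c9}.
c9 is in that set, so it is an ancestor of c7.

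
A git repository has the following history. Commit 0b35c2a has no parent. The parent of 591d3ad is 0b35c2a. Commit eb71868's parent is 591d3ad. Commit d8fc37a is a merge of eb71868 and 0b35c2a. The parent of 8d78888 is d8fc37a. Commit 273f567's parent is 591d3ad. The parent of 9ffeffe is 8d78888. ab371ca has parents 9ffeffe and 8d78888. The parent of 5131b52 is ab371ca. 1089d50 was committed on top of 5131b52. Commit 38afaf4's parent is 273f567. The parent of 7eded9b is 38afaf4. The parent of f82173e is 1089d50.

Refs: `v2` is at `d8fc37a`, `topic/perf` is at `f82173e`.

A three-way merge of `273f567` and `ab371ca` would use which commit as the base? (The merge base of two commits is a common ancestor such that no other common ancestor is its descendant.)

591d3ad

Ancestors of 273f567: {0b35c2a, 273f567, 591d3ad}.
Ancestors of ab371ca: {0b35c2a, 591d3ad, 8d78888, 9ffeffe, ab371ca, d8fc37a, eb71868}.
Common ancestors: {0b35c2a, 591d3ad}.
Among these, 591d3ad is not an ancestor of any other common ancestor — it is the merge base.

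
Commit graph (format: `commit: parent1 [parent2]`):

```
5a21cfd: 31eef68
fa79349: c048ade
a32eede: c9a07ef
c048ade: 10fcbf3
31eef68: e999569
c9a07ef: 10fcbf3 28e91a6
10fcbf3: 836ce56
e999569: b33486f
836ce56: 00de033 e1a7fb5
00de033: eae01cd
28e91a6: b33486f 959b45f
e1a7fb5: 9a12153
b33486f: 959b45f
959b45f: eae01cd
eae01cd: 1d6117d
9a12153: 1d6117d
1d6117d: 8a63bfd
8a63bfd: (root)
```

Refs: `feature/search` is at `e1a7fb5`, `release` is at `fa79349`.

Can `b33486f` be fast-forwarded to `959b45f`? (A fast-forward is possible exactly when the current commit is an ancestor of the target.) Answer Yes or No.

A fast-forward from b33486f to 959b45f is possible iff b33486f is an ancestor of 959b45f.
Ancestors of 959b45f: {1d6117d, 8a63bfd, 959b45f, eae01cd}.
b33486f is not among them, so fast-forward is not possible.

No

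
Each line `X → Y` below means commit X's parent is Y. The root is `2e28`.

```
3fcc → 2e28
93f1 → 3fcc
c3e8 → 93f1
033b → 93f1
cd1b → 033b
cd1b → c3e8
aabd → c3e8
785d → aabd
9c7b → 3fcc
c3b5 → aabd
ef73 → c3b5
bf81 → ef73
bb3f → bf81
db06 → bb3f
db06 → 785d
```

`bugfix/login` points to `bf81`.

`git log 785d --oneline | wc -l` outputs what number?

6

Walking parent pointers from 785d: reachable set = {2e28, 3fcc, 785d, 93f1, aabd, c3e8}.
That is 6 commits.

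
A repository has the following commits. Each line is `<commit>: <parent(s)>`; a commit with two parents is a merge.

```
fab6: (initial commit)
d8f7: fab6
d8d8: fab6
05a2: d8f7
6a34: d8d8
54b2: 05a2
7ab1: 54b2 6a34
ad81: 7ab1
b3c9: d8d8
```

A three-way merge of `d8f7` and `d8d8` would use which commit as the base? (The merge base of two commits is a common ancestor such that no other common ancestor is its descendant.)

Ancestors of d8f7: {d8f7, fab6}.
Ancestors of d8d8: {d8d8, fab6}.
Common ancestors: {fab6}.
The only common ancestor is fab6, so it is the merge base.

fab6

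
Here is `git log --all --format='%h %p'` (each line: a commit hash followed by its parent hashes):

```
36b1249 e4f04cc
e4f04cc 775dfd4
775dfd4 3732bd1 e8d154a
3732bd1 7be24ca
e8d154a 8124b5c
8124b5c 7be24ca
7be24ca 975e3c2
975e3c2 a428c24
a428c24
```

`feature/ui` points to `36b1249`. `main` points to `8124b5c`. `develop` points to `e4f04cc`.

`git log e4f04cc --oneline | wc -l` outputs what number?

8

Walking parent pointers from e4f04cc: reachable set = {3732bd1, 775dfd4, 7be24ca, 8124b5c, 975e3c2, a428c24, e4f04cc, e8d154a}.
That is 8 commits.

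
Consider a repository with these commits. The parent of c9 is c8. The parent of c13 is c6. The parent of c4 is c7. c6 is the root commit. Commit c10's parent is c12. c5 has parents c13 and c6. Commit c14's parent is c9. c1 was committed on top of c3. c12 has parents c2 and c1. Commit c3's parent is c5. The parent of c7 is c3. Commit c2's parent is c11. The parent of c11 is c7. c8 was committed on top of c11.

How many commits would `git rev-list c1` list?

Walking parent pointers from c1: reachable set = {c1, c13, c3, c5, c6}.
That is 5 commits.

5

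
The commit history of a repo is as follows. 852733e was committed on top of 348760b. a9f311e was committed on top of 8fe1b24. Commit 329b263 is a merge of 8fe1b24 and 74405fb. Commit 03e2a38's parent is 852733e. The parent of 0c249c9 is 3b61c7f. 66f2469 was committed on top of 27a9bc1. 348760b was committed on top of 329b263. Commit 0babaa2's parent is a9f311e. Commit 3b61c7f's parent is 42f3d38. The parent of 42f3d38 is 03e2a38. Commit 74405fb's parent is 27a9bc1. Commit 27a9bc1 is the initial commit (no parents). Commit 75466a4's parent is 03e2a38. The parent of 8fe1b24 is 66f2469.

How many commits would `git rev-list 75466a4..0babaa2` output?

2

Reachable from 0babaa2: {0babaa2, 27a9bc1, 66f2469, 8fe1b24, a9f311e}.
Reachable from 75466a4: {03e2a38, 27a9bc1, 329b263, 348760b, 66f2469, 74405fb, 75466a4, 852733e, 8fe1b24}.
In 0babaa2's history but not 75466a4's: {0babaa2, a9f311e} — 2 commits.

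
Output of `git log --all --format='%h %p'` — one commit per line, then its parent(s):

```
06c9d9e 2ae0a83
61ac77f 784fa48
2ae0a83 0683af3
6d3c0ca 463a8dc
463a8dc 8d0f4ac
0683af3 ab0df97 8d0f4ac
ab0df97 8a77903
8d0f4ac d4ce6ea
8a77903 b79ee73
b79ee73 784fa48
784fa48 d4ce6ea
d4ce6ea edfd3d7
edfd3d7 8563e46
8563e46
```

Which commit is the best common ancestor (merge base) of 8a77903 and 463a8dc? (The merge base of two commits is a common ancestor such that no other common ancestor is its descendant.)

d4ce6ea

Ancestors of 8a77903: {784fa48, 8563e46, 8a77903, b79ee73, d4ce6ea, edfd3d7}.
Ancestors of 463a8dc: {463a8dc, 8563e46, 8d0f4ac, d4ce6ea, edfd3d7}.
Common ancestors: {8563e46, d4ce6ea, edfd3d7}.
Among these, d4ce6ea is not an ancestor of any other common ancestor — it is the merge base.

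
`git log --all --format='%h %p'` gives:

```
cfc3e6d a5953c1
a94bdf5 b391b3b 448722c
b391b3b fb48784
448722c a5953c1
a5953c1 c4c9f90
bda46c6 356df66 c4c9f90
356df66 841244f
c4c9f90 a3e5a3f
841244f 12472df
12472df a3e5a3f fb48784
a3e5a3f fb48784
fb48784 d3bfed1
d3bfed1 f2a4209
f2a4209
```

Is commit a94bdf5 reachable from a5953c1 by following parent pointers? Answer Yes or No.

Ancestors of a5953c1: {a3e5a3f, a5953c1, c4c9f90, d3bfed1, f2a4209, fb48784}.
a94bdf5 is not in that set, so it is not an ancestor of a5953c1.

No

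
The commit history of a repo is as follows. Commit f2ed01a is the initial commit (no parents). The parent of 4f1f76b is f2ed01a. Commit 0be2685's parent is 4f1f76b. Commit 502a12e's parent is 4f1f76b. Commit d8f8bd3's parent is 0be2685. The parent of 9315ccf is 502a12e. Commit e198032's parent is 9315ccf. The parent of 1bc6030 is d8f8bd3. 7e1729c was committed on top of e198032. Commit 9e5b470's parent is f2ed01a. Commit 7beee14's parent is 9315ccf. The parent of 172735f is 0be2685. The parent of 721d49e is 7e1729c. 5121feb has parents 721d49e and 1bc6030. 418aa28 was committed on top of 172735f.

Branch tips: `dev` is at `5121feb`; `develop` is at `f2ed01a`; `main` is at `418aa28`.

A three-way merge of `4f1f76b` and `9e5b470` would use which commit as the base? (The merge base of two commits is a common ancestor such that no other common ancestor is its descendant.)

f2ed01a

Ancestors of 4f1f76b: {4f1f76b, f2ed01a}.
Ancestors of 9e5b470: {9e5b470, f2ed01a}.
Common ancestors: {f2ed01a}.
The only common ancestor is f2ed01a, so it is the merge base.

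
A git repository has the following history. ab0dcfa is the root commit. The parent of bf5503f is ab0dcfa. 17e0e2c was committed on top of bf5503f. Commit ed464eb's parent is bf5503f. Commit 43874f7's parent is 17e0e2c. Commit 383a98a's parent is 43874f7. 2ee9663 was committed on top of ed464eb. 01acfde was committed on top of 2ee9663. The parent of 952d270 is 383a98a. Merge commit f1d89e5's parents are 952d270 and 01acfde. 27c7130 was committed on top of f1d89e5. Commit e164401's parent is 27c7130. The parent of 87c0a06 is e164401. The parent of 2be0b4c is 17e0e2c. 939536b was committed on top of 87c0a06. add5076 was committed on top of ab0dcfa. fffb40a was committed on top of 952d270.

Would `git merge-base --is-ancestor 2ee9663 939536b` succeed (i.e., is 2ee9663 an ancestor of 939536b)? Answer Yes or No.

Yes

Ancestors of 939536b (commits reachable by following parents): {01acfde, 17e0e2c, 27c7130, 2ee9663, 383a98a, 43874f7, 87c0a06, 939536b, 952d270, ab0dcfa, bf5503f, e164401, ed464eb, f1d89e5}.
2ee9663 is in that set, so it is an ancestor of 939536b.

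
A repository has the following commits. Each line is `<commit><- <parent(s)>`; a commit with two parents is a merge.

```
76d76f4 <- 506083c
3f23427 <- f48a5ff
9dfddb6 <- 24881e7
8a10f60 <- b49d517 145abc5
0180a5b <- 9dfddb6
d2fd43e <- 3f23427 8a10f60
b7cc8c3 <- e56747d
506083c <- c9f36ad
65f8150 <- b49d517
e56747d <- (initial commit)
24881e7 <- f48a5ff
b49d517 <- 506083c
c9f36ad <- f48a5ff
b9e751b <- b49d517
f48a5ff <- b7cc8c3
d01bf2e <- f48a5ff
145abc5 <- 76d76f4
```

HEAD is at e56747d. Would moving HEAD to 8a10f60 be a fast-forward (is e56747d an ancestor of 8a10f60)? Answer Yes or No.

A fast-forward from e56747d to 8a10f60 is possible iff e56747d is an ancestor of 8a10f60.
Ancestors of 8a10f60: {145abc5, 506083c, 76d76f4, 8a10f60, b49d517, b7cc8c3, c9f36ad, e56747d, f48a5ff}.
e56747d is among them, so fast-forward is possible.

Yes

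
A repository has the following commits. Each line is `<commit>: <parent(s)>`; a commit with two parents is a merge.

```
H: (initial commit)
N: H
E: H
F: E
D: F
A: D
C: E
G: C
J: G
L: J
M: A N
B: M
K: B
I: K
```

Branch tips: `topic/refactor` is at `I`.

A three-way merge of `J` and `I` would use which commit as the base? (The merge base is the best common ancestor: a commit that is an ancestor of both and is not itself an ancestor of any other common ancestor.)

Ancestors of J: {C, E, G, H, J}.
Ancestors of I: {A, B, D, E, F, H, I, K, M, N}.
Common ancestors: {E, H}.
Among these, E is not an ancestor of any other common ancestor — it is the merge base.

E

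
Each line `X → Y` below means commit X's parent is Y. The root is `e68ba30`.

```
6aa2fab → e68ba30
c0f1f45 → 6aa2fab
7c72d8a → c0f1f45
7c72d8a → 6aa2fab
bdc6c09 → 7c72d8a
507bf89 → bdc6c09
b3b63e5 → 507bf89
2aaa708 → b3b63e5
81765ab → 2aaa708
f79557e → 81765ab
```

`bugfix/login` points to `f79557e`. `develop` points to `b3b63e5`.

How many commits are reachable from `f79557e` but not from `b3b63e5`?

3

Reachable from f79557e: {2aaa708, 507bf89, 6aa2fab, 7c72d8a, 81765ab, b3b63e5, bdc6c09, c0f1f45, e68ba30, f79557e}.
Reachable from b3b63e5: {507bf89, 6aa2fab, 7c72d8a, b3b63e5, bdc6c09, c0f1f45, e68ba30}.
In f79557e's history but not b3b63e5's: {2aaa708, 81765ab, f79557e} — 3 commits.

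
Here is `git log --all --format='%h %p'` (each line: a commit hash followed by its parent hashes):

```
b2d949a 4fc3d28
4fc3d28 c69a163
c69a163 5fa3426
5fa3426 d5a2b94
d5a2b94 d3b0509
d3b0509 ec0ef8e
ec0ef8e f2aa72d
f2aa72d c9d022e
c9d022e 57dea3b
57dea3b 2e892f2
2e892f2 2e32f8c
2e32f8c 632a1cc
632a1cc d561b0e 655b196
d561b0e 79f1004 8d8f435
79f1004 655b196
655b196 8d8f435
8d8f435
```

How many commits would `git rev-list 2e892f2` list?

Walking parent pointers from 2e892f2: reachable set = {2e32f8c, 2e892f2, 632a1cc, 655b196, 79f1004, 8d8f435, d561b0e}.
That is 7 commits.

7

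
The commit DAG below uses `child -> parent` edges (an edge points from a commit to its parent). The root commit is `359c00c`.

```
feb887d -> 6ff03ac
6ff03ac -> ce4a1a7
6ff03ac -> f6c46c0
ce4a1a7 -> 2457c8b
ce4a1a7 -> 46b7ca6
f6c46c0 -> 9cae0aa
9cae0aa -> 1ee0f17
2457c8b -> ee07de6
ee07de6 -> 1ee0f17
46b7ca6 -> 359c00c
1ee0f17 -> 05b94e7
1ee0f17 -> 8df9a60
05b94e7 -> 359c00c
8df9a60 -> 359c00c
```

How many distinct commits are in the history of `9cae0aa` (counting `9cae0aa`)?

5

Walking parent pointers from 9cae0aa: reachable set = {05b94e7, 1ee0f17, 359c00c, 8df9a60, 9cae0aa}.
That is 5 commits.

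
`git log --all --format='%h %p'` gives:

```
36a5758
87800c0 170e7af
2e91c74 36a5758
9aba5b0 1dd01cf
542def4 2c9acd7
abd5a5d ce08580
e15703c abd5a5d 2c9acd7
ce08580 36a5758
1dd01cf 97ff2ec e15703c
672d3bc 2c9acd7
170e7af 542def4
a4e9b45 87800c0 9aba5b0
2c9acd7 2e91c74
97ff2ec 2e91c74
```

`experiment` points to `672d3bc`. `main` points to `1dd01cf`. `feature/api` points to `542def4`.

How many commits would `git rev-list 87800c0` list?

Walking parent pointers from 87800c0: reachable set = {170e7af, 2c9acd7, 2e91c74, 36a5758, 542def4, 87800c0}.
That is 6 commits.

6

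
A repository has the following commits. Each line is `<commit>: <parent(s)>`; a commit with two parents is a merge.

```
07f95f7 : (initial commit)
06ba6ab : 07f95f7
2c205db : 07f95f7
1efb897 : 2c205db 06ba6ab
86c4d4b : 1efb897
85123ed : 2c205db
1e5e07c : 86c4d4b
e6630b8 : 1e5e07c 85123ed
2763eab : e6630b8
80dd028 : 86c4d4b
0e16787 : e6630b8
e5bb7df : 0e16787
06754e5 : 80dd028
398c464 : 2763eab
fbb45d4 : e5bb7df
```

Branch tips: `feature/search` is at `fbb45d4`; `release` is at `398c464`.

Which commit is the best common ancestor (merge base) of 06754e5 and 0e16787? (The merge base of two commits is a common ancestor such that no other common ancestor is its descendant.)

86c4d4b

Ancestors of 06754e5: {06754e5, 06ba6ab, 07f95f7, 1efb897, 2c205db, 80dd028, 86c4d4b}.
Ancestors of 0e16787: {06ba6ab, 07f95f7, 0e16787, 1e5e07c, 1efb897, 2c205db, 85123ed, 86c4d4b, e6630b8}.
Common ancestors: {06ba6ab, 07f95f7, 1efb897, 2c205db, 86c4d4b}.
Among these, 86c4d4b is not an ancestor of any other common ancestor — it is the merge base.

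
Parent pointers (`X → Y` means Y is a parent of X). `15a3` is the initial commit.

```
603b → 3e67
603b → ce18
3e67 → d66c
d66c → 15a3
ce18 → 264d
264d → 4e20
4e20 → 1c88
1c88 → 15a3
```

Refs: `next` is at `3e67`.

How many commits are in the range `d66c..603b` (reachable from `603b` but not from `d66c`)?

6

Reachable from 603b: {15a3, 1c88, 264d, 3e67, 4e20, 603b, ce18, d66c}.
Reachable from d66c: {15a3, d66c}.
In 603b's history but not d66c's: {1c88, 264d, 3e67, 4e20, 603b, ce18} — 6 commits.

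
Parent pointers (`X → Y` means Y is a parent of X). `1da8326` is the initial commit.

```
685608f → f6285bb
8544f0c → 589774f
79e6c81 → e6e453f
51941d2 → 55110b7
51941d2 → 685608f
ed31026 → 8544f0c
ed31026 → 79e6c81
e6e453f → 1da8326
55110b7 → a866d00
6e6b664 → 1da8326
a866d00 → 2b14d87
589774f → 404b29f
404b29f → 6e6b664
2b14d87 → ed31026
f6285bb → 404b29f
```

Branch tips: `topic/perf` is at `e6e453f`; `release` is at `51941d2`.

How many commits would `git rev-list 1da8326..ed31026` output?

Reachable from ed31026: {1da8326, 404b29f, 589774f, 6e6b664, 79e6c81, 8544f0c, e6e453f, ed31026}.
Reachable from 1da8326: {1da8326}.
In ed31026's history but not 1da8326's: {404b29f, 589774f, 6e6b664, 79e6c81, 8544f0c, e6e453f, ed31026} — 7 commits.

7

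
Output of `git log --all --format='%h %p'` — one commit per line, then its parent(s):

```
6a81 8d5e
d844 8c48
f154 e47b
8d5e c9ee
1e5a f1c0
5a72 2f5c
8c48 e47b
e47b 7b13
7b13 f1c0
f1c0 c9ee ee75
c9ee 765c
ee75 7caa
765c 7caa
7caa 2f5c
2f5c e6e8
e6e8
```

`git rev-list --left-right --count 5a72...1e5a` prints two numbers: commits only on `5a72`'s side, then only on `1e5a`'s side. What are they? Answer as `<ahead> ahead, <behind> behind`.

Reachable from 5a72: {2f5c, 5a72, e6e8}.
Reachable from 1e5a: {1e5a, 2f5c, 765c, 7caa, c9ee, e6e8, ee75, f1c0}.
Only in 5a72's history (ahead): {5a72} — 1.
Only in 1e5a's history (behind): {1e5a, 765c, 7caa, c9ee, ee75, f1c0} — 6.

1 ahead, 6 behind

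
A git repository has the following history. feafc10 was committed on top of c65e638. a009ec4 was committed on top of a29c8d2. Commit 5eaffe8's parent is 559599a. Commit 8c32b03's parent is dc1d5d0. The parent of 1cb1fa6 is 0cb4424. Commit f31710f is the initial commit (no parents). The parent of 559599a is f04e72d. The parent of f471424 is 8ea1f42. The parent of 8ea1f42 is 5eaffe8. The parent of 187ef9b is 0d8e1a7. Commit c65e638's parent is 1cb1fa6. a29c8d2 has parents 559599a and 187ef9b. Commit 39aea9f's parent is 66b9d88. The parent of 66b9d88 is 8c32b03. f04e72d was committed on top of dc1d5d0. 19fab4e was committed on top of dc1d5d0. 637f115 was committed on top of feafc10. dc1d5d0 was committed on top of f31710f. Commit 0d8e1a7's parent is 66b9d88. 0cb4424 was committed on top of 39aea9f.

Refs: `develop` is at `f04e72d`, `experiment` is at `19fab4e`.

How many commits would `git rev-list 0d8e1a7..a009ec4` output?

5

Reachable from a009ec4: {0d8e1a7, 187ef9b, 559599a, 66b9d88, 8c32b03, a009ec4, a29c8d2, dc1d5d0, f04e72d, f31710f}.
Reachable from 0d8e1a7: {0d8e1a7, 66b9d88, 8c32b03, dc1d5d0, f31710f}.
In a009ec4's history but not 0d8e1a7's: {187ef9b, 559599a, a009ec4, a29c8d2, f04e72d} — 5 commits.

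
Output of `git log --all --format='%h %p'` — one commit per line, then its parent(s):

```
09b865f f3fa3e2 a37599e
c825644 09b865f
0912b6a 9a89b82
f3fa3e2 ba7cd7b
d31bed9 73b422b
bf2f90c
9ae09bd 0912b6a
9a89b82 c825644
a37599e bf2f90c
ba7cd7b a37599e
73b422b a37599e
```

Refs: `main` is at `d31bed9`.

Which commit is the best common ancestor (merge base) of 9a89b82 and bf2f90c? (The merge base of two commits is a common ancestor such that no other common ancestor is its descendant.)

bf2f90c

Ancestors of 9a89b82: {09b865f, 9a89b82, a37599e, ba7cd7b, bf2f90c, c825644, f3fa3e2}.
Ancestors of bf2f90c: {bf2f90c}.
Common ancestors: {bf2f90c}.
The only common ancestor is bf2f90c, so it is the merge base.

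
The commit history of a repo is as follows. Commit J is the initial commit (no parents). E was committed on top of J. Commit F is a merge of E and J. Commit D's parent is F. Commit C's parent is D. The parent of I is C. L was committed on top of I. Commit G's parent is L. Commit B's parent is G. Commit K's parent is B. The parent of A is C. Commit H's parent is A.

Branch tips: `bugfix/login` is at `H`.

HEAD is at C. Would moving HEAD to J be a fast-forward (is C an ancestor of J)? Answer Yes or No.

No

A fast-forward from C to J is possible iff C is an ancestor of J.
Ancestors of J: {J}.
C is not among them, so fast-forward is not possible.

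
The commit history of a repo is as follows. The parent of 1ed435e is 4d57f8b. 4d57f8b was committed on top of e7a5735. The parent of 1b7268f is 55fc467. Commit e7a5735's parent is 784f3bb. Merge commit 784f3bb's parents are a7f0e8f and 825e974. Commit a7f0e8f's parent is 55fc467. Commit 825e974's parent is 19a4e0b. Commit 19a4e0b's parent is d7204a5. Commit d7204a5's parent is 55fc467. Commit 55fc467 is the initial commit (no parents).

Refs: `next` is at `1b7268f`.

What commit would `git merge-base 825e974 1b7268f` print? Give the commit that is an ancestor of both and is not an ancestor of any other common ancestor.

Ancestors of 825e974: {19a4e0b, 55fc467, 825e974, d7204a5}.
Ancestors of 1b7268f: {1b7268f, 55fc467}.
Common ancestors: {55fc467}.
The only common ancestor is 55fc467, so it is the merge base.

55fc467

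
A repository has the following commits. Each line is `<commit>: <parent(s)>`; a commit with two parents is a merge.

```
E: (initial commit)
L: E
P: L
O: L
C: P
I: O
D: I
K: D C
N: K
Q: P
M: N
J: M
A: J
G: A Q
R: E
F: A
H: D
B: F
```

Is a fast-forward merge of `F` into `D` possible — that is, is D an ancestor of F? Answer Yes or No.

A fast-forward from D to F is possible iff D is an ancestor of F.
Ancestors of F: {A, C, D, E, F, I, J, K, L, M, N, O, P}.
D is among them, so fast-forward is possible.

Yes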